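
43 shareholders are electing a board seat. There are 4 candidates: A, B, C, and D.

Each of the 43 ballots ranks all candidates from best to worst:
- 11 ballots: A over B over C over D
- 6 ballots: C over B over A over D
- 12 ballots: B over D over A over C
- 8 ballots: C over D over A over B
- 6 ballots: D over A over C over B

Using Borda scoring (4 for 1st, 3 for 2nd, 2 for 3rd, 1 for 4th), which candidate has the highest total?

A

A: 11×4 + 6×2 + 12×2 + 8×2 + 6×3 = 114
B: 11×3 + 6×3 + 12×4 + 8×1 + 6×1 = 113
C: 11×2 + 6×4 + 12×1 + 8×4 + 6×2 = 102
D: 11×1 + 6×1 + 12×3 + 8×3 + 6×4 = 101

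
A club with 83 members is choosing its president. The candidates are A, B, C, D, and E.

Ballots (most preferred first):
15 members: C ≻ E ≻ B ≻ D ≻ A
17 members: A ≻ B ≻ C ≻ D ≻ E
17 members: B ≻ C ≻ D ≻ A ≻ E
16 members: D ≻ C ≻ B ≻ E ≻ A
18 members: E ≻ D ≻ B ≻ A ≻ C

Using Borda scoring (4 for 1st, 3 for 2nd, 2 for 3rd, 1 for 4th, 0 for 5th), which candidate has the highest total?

B

A: 15×0 + 17×4 + 17×1 + 16×0 + 18×1 = 103
B: 15×2 + 17×3 + 17×4 + 16×2 + 18×2 = 217
C: 15×4 + 17×2 + 17×3 + 16×3 + 18×0 = 193
D: 15×1 + 17×1 + 17×2 + 16×4 + 18×3 = 184
E: 15×3 + 17×0 + 17×0 + 16×1 + 18×4 = 133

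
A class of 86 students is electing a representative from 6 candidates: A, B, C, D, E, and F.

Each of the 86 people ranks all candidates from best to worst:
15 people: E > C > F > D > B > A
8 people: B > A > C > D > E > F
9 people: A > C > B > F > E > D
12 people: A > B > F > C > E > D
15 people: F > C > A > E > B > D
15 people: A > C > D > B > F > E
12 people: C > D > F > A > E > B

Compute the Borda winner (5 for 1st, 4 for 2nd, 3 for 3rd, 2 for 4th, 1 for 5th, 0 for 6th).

A: 15×0 + 8×4 + 9×5 + 12×5 + 15×3 + 15×5 + 12×2 = 281
B: 15×1 + 8×5 + 9×3 + 12×4 + 15×1 + 15×2 + 12×0 = 175
C: 15×4 + 8×3 + 9×4 + 12×2 + 15×4 + 15×4 + 12×5 = 324
D: 15×2 + 8×2 + 9×0 + 12×0 + 15×0 + 15×3 + 12×4 = 139
E: 15×5 + 8×1 + 9×1 + 12×1 + 15×2 + 15×0 + 12×1 = 146
F: 15×3 + 8×0 + 9×2 + 12×3 + 15×5 + 15×1 + 12×3 = 225

C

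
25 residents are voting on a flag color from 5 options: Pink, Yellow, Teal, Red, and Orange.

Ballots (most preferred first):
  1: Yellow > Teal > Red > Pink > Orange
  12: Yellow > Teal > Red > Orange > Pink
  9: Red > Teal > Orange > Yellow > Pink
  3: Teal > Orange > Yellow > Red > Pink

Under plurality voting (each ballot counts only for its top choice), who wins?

First-place votes: Pink 0, Yellow 13, Teal 3, Red 9, Orange 0.

Yellow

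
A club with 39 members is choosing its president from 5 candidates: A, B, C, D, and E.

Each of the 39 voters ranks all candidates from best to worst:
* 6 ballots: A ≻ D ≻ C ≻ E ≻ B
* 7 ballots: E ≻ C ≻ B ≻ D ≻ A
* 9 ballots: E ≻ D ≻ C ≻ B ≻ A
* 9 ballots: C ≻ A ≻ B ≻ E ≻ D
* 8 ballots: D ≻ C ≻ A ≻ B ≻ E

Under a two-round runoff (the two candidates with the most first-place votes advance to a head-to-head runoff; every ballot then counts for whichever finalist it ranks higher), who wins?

Round 1 first-place votes: A 6, B 0, C 9, D 8, E 16. E and C advance.
Runoff: E is ranked above C on 16 ballots, C above E on 23.

C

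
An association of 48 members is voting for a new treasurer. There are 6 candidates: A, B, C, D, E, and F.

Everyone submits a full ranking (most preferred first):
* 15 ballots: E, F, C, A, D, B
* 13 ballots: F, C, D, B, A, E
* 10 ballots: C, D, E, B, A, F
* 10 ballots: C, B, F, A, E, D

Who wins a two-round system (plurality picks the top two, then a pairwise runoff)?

C

Round 1 first-place votes: A 0, B 0, C 20, D 0, E 15, F 13. C and E advance.
Runoff: C is ranked above E on 33 ballots, E above C on 15.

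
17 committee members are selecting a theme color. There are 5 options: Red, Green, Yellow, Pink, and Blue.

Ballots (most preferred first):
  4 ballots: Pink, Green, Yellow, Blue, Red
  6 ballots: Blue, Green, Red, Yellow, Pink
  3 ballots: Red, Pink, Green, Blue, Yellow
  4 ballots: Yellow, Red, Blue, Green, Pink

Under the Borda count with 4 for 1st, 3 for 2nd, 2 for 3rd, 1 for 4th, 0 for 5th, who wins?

Red: 4×0 + 6×2 + 3×4 + 4×3 = 36
Green: 4×3 + 6×3 + 3×2 + 4×1 = 40
Yellow: 4×2 + 6×1 + 3×0 + 4×4 = 30
Pink: 4×4 + 6×0 + 3×3 + 4×0 = 25
Blue: 4×1 + 6×4 + 3×1 + 4×2 = 39

Green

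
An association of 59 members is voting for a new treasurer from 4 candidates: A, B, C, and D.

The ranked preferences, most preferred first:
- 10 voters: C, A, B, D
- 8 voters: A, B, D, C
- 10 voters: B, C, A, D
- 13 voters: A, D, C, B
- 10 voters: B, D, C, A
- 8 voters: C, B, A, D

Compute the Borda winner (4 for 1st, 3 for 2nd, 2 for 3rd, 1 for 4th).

B

A: 10×3 + 8×4 + 10×2 + 13×4 + 10×1 + 8×2 = 160
B: 10×2 + 8×3 + 10×4 + 13×1 + 10×4 + 8×3 = 161
C: 10×4 + 8×1 + 10×3 + 13×2 + 10×2 + 8×4 = 156
D: 10×1 + 8×2 + 10×1 + 13×3 + 10×3 + 8×1 = 113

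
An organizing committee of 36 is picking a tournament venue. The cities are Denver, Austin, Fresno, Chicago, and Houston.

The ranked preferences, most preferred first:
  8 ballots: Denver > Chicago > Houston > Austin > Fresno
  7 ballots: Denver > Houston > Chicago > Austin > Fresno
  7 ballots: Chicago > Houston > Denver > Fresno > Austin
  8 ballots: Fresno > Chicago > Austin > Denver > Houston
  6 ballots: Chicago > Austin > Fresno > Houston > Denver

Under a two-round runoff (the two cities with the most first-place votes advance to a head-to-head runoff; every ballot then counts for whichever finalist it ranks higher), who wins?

Round 1 first-place votes: Denver 15, Austin 0, Fresno 8, Chicago 13, Houston 0. Denver and Chicago advance.
Runoff: Denver is ranked above Chicago on 15 ballots, Chicago above Denver on 21.

Chicago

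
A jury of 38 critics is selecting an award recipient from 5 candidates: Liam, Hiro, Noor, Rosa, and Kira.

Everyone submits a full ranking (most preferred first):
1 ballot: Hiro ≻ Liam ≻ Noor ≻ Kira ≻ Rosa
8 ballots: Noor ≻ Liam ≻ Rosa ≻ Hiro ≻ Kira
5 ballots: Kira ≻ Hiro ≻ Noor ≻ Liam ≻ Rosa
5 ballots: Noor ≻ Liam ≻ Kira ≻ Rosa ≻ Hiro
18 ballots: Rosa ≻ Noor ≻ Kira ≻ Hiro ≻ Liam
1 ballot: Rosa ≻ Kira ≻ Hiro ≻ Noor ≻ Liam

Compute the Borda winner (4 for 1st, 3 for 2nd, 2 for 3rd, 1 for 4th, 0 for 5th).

Noor

Liam: 1×3 + 8×3 + 5×1 + 5×3 + 18×0 + 1×0 = 47
Hiro: 1×4 + 8×1 + 5×3 + 5×0 + 18×1 + 1×2 = 47
Noor: 1×2 + 8×4 + 5×2 + 5×4 + 18×3 + 1×1 = 119
Rosa: 1×0 + 8×2 + 5×0 + 5×1 + 18×4 + 1×4 = 97
Kira: 1×1 + 8×0 + 5×4 + 5×2 + 18×2 + 1×3 = 70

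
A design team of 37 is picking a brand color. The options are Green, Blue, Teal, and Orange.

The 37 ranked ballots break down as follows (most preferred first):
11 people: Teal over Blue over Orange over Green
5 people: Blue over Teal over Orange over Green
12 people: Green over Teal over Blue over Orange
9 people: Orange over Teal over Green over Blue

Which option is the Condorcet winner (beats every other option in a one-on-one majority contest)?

Teal vs Green: 25–12
Teal vs Blue: 32–5
Teal vs Orange: 28–9
Teal beats every other option.

Teal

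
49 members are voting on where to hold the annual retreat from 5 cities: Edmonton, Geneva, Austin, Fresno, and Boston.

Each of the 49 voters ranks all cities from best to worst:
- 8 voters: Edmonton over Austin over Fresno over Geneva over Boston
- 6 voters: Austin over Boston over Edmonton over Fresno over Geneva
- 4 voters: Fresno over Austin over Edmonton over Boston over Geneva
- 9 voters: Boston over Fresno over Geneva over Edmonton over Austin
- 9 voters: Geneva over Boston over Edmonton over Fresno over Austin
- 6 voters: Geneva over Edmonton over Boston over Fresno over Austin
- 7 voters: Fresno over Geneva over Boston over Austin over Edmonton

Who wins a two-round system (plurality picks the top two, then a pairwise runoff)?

Fresno

Round 1 first-place votes: Edmonton 8, Geneva 15, Austin 6, Fresno 11, Boston 9. Geneva and Fresno advance.
Runoff: Geneva is ranked above Fresno on 15 ballots, Fresno above Geneva on 34.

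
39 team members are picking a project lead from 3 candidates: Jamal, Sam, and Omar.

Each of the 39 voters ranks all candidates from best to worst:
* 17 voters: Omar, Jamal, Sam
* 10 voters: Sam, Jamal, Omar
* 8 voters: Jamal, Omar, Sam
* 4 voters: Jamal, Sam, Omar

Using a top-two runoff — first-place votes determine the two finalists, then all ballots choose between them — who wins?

Round 1 first-place votes: Jamal 12, Sam 10, Omar 17. Omar and Jamal advance.
Runoff: Omar is ranked above Jamal on 17 ballots, Jamal above Omar on 22.

Jamal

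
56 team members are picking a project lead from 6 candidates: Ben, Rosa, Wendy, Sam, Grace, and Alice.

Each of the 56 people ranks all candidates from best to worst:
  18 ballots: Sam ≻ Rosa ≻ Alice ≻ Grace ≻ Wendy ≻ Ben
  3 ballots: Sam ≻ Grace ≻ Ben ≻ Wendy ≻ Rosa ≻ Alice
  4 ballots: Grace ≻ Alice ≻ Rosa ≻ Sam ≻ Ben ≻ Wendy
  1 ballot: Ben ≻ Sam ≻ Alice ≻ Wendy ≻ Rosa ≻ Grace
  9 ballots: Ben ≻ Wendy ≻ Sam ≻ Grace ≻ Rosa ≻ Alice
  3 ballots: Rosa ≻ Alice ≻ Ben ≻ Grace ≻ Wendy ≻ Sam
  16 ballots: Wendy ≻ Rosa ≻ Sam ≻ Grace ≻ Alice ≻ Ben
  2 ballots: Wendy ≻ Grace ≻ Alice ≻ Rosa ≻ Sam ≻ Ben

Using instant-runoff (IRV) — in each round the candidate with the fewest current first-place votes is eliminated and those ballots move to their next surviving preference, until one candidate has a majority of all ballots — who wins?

Wendy

Round 1: Ben 10, Rosa 3, Wendy 18, Sam 21, Grace 4, Alice 0. Alice eliminated.
Round 2: Ben 10, Rosa 3, Wendy 18, Sam 21, Grace 4. Rosa eliminated.
Round 3: Ben 13, Wendy 18, Sam 21, Grace 4. Grace eliminated.
Round 4: Ben 13, Wendy 18, Sam 25. Ben eliminated.
Round 5: Wendy 30, Sam 26. Wendy has a majority (≥29).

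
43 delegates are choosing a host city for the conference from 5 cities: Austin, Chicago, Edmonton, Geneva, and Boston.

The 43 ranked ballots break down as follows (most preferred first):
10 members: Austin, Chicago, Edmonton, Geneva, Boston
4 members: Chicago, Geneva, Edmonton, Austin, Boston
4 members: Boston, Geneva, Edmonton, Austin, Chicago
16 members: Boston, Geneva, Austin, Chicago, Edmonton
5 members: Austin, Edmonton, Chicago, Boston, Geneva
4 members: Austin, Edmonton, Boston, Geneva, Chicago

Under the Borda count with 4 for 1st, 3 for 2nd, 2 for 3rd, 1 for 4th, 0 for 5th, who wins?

Austin: 10×4 + 4×1 + 4×1 + 16×2 + 5×4 + 4×4 = 116
Chicago: 10×3 + 4×4 + 4×0 + 16×1 + 5×2 + 4×0 = 72
Edmonton: 10×2 + 4×2 + 4×2 + 16×0 + 5×3 + 4×3 = 63
Geneva: 10×1 + 4×3 + 4×3 + 16×3 + 5×0 + 4×1 = 86
Boston: 10×0 + 4×0 + 4×4 + 16×4 + 5×1 + 4×2 = 93

Austin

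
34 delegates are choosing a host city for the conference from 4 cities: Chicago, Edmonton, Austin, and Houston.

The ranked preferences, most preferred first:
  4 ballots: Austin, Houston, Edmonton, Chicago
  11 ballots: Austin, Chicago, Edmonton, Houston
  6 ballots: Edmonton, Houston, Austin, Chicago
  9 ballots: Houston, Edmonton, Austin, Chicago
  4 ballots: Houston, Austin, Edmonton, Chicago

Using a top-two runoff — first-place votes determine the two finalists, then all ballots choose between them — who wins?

Round 1 first-place votes: Chicago 0, Edmonton 6, Austin 15, Houston 13. Austin and Houston advance.
Runoff: Austin is ranked above Houston on 15 ballots, Houston above Austin on 19.

Houston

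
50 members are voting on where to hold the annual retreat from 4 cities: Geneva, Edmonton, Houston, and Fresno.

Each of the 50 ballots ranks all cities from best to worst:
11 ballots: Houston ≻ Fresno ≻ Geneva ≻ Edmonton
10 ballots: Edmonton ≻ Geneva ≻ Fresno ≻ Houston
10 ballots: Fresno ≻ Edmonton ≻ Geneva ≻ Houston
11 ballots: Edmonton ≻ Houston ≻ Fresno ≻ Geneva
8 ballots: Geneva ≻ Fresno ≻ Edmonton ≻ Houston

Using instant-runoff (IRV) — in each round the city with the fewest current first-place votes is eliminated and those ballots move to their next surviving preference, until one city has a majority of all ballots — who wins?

Fresno

Round 1: Geneva 8, Edmonton 21, Houston 11, Fresno 10. Geneva eliminated.
Round 2: Edmonton 21, Houston 11, Fresno 18. Houston eliminated.
Round 3: Edmonton 21, Fresno 29. Fresno has a majority (≥26).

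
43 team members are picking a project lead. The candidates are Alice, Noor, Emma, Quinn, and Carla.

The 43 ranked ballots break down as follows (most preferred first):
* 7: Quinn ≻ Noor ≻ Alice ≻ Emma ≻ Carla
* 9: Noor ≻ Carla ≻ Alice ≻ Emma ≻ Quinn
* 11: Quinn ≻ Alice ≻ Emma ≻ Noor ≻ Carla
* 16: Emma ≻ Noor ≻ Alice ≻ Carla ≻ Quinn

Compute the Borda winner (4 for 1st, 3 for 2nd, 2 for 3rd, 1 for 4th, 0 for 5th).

Noor

Alice: 7×2 + 9×2 + 11×3 + 16×2 = 97
Noor: 7×3 + 9×4 + 11×1 + 16×3 = 116
Emma: 7×1 + 9×1 + 11×2 + 16×4 = 102
Quinn: 7×4 + 9×0 + 11×4 + 16×0 = 72
Carla: 7×0 + 9×3 + 11×0 + 16×1 = 43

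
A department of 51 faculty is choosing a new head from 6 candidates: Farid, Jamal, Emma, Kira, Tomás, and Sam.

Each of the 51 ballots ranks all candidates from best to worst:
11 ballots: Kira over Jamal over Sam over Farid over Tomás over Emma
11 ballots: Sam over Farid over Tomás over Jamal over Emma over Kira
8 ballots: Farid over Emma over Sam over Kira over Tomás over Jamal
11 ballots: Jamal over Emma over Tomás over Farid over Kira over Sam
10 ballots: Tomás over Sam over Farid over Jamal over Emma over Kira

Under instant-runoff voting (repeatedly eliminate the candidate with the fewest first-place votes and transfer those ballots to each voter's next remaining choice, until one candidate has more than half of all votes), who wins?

Round 1: Farid 8, Jamal 11, Emma 0, Kira 11, Tomás 10, Sam 11. Emma eliminated.
Round 2: Farid 8, Jamal 11, Kira 11, Tomás 10, Sam 11. Farid eliminated.
Round 3: Jamal 11, Kira 11, Tomás 10, Sam 19. Tomás eliminated.
Round 4: Jamal 11, Kira 11, Sam 29. Sam has a majority (≥26).

Sam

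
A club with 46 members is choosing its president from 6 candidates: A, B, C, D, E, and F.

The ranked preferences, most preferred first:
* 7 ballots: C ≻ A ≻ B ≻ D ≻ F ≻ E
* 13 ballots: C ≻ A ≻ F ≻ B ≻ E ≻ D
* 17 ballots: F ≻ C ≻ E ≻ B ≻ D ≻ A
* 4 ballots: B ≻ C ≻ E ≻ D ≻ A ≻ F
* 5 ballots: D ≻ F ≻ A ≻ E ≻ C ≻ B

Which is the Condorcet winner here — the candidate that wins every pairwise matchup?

C

C vs A: 41–5
C vs B: 42–4
C vs D: 41–5
C vs E: 41–5
C vs F: 24–22
C beats every other candidate.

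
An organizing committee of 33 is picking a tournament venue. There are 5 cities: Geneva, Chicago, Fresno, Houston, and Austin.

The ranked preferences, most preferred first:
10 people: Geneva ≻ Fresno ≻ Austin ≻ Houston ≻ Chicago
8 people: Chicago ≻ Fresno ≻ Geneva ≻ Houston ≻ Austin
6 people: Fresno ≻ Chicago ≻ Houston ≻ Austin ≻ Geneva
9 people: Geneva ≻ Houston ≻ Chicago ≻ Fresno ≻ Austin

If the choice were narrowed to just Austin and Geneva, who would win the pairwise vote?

Austin is ranked above Geneva on 6 ballots; Geneva above Austin on 27.

Geneva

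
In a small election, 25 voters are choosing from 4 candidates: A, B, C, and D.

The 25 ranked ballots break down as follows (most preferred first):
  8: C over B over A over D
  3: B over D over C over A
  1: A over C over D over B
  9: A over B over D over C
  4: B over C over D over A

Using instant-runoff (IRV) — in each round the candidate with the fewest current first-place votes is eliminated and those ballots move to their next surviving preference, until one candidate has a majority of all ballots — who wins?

C

Round 1: A 10, B 7, C 8, D 0. D eliminated.
Round 2: A 10, B 7, C 8. B eliminated.
Round 3: A 10, C 15. C has a majority (≥13).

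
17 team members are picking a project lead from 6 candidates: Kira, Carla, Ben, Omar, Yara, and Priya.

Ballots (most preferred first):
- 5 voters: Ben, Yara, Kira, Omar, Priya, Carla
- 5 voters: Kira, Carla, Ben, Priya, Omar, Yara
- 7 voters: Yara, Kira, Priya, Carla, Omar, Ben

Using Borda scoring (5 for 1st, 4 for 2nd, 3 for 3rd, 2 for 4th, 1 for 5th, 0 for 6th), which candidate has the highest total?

Kira

Kira: 5×3 + 5×5 + 7×4 = 68
Carla: 5×0 + 5×4 + 7×2 = 34
Ben: 5×5 + 5×3 + 7×0 = 40
Omar: 5×2 + 5×1 + 7×1 = 22
Yara: 5×4 + 5×0 + 7×5 = 55
Priya: 5×1 + 5×2 + 7×3 = 36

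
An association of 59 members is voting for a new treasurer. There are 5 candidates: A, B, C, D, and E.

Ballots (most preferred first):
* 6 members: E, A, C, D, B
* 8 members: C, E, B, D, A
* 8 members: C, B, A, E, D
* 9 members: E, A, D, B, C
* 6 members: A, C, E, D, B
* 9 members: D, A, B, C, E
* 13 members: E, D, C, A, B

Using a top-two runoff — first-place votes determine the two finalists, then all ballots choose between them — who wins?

Round 1 first-place votes: A 6, B 0, C 16, D 9, E 28. E and C advance.
Runoff: E is ranked above C on 28 ballots, C above E on 31.

C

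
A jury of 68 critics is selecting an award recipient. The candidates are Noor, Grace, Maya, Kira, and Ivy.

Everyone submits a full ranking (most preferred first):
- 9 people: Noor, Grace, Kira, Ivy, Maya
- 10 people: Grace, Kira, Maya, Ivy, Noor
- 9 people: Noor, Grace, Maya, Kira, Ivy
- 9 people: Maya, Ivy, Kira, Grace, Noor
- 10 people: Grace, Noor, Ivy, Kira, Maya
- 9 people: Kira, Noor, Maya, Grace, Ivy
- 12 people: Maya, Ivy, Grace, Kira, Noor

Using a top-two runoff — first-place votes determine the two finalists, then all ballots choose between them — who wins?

Grace

Round 1 first-place votes: Noor 18, Grace 20, Maya 21, Kira 9, Ivy 0. Maya and Grace advance.
Runoff: Maya is ranked above Grace on 30 ballots, Grace above Maya on 38.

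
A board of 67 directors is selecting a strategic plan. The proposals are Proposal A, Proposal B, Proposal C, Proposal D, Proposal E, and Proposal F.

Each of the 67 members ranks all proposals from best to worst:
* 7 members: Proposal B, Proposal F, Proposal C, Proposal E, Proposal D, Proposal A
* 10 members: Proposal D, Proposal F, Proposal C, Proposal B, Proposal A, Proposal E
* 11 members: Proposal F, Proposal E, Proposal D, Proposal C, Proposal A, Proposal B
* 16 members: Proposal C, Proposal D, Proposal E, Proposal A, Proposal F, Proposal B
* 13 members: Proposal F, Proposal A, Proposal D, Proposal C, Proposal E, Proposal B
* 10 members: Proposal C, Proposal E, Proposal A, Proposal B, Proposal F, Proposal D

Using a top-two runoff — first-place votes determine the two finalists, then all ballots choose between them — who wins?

Proposal F

Round 1 first-place votes: Proposal A 0, Proposal B 7, Proposal C 26, Proposal D 10, Proposal E 0, Proposal F 24. Proposal C and Proposal F advance.
Runoff: Proposal C is ranked above Proposal F on 26 ballots, Proposal F above Proposal C on 41.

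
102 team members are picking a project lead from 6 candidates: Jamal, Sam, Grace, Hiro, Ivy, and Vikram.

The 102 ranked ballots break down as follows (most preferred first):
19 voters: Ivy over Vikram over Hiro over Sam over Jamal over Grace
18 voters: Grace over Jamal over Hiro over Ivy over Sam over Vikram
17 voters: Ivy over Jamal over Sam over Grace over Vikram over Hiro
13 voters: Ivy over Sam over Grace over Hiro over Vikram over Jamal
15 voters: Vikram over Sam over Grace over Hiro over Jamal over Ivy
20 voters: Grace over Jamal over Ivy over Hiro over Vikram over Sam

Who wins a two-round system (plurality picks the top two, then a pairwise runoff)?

Grace

Round 1 first-place votes: Jamal 0, Sam 0, Grace 38, Hiro 0, Ivy 49, Vikram 15. Ivy and Grace advance.
Runoff: Ivy is ranked above Grace on 49 ballots, Grace above Ivy on 53.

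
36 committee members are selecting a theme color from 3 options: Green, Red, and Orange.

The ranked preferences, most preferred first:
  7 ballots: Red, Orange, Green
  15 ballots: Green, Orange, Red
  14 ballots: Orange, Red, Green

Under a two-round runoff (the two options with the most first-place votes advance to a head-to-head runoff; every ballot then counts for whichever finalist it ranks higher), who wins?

Orange

Round 1 first-place votes: Green 15, Red 7, Orange 14. Green and Orange advance.
Runoff: Green is ranked above Orange on 15 ballots, Orange above Green on 21.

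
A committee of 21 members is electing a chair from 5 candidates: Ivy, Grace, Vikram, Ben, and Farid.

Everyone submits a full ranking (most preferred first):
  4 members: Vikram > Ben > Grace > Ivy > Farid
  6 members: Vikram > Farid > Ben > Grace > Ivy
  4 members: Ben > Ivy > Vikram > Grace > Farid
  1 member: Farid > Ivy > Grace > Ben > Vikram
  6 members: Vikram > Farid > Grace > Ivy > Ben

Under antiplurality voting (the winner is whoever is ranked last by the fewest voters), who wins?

Last-place votes: Ivy 6, Grace 0, Vikram 1, Ben 6, Farid 8.

Grace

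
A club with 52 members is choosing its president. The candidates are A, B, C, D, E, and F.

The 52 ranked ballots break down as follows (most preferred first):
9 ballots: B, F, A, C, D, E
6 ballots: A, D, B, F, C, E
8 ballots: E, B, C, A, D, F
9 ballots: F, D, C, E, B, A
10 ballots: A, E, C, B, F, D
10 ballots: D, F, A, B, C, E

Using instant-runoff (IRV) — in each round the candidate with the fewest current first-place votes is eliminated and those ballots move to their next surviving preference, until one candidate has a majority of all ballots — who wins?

B

Round 1: A 16, B 9, C 0, D 10, E 8, F 9. C eliminated.
Round 2: A 16, B 9, D 10, E 8, F 9. E eliminated.
Round 3: A 16, B 17, D 10, F 9. F eliminated.
Round 4: A 16, B 17, D 19. A eliminated.
Round 5: B 27, D 25. B has a majority (≥27).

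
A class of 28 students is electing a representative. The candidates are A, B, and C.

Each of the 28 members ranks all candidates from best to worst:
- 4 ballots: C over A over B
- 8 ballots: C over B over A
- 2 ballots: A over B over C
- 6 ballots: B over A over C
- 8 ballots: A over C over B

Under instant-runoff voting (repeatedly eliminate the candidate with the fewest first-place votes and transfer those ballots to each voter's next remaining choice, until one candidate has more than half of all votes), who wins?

Round 1: A 10, B 6, C 12. B eliminated.
Round 2: A 16, C 12. A has a majority (≥15).

A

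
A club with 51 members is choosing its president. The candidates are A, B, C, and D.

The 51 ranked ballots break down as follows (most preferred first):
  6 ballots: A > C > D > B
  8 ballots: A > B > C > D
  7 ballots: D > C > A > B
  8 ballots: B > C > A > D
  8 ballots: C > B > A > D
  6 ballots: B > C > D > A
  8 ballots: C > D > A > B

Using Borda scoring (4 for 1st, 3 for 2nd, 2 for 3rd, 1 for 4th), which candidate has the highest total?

A: 6×4 + 8×4 + 7×2 + 8×2 + 8×2 + 6×1 + 8×2 = 124
B: 6×1 + 8×3 + 7×1 + 8×4 + 8×3 + 6×4 + 8×1 = 125
C: 6×3 + 8×2 + 7×3 + 8×3 + 8×4 + 6×3 + 8×4 = 161
D: 6×2 + 8×1 + 7×4 + 8×1 + 8×1 + 6×2 + 8×3 = 100

C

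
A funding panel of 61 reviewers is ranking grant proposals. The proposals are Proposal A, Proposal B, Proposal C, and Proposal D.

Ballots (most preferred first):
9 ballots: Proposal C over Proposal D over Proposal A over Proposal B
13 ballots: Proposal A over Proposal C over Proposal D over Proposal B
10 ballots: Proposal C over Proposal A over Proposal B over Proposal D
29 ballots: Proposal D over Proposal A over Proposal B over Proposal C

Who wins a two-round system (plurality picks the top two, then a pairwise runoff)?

Round 1 first-place votes: Proposal A 13, Proposal B 0, Proposal C 19, Proposal D 29. Proposal D and Proposal C advance.
Runoff: Proposal D is ranked above Proposal C on 29 ballots, Proposal C above Proposal D on 32.

Proposal C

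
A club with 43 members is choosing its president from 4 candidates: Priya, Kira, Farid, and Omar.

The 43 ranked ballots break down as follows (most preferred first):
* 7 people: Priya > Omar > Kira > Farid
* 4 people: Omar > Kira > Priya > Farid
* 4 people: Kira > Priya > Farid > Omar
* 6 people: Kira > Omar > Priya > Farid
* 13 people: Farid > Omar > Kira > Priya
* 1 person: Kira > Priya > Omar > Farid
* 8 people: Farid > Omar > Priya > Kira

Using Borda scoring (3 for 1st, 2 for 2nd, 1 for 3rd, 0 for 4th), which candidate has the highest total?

Omar

Priya: 7×3 + 4×1 + 4×2 + 6×1 + 13×0 + 1×2 + 8×1 = 49
Kira: 7×1 + 4×2 + 4×3 + 6×3 + 13×1 + 1×3 + 8×0 = 61
Farid: 7×0 + 4×0 + 4×1 + 6×0 + 13×3 + 1×0 + 8×3 = 67
Omar: 7×2 + 4×3 + 4×0 + 6×2 + 13×2 + 1×1 + 8×2 = 81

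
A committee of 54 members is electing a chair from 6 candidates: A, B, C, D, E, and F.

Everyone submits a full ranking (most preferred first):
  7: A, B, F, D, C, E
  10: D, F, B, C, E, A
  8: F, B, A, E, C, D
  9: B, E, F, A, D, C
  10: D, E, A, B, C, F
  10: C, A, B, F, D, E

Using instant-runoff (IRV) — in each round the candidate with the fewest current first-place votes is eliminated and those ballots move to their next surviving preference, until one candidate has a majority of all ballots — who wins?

B

Round 1: A 7, B 9, C 10, D 20, E 0, F 8. E eliminated.
Round 2: A 7, B 9, C 10, D 20, F 8. A eliminated.
Round 3: B 16, C 10, D 20, F 8. F eliminated.
Round 4: B 24, C 10, D 20. C eliminated.
Round 5: B 34, D 20. B has a majority (≥28).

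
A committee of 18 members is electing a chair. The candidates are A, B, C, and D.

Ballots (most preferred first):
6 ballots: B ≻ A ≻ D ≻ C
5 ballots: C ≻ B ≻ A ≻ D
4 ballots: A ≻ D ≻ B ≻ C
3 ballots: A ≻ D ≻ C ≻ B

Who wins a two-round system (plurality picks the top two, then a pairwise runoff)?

B

Round 1 first-place votes: A 7, B 6, C 5, D 0. A and B advance.
Runoff: A is ranked above B on 7 ballots, B above A on 11.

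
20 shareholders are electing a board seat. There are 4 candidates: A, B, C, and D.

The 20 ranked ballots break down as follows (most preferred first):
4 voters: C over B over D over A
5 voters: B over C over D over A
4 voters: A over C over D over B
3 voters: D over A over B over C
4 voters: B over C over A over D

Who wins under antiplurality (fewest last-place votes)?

C

Last-place votes: A 9, B 4, C 3, D 4.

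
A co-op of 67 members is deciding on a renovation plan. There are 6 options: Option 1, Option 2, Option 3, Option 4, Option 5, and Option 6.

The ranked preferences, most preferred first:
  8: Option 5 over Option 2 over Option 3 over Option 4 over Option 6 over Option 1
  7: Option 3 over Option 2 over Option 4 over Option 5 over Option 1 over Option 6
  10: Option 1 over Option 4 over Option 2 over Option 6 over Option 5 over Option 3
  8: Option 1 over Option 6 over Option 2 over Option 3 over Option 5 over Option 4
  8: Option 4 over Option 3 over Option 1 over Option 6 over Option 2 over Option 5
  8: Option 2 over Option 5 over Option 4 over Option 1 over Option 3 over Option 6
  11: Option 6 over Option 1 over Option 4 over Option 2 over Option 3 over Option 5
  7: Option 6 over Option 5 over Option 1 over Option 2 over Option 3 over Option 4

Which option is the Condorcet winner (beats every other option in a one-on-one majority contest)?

Option 1

Option 1 vs Option 2: 44–23
Option 1 vs Option 3: 44–23
Option 1 vs Option 4: 36–31
Option 1 vs Option 5: 37–30
Option 1 vs Option 6: 41–26
Option 1 beats every other option.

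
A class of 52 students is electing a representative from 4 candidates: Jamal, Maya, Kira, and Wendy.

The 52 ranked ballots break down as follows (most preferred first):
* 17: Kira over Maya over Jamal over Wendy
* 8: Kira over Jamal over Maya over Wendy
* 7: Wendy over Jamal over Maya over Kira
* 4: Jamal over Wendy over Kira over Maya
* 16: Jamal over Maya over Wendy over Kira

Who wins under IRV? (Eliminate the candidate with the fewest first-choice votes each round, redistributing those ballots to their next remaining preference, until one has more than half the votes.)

Jamal

Round 1: Jamal 20, Maya 0, Kira 25, Wendy 7. Maya eliminated.
Round 2: Jamal 20, Kira 25, Wendy 7. Wendy eliminated.
Round 3: Jamal 27, Kira 25. Jamal has a majority (≥27).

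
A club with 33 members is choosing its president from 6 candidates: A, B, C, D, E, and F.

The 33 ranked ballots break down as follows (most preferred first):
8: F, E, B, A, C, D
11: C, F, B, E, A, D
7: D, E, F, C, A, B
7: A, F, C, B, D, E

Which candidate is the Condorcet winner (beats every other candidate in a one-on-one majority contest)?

F

F vs A: 26–7
F vs B: 33–0
F vs C: 22–11
F vs D: 26–7
F vs E: 26–7
F beats every other candidate.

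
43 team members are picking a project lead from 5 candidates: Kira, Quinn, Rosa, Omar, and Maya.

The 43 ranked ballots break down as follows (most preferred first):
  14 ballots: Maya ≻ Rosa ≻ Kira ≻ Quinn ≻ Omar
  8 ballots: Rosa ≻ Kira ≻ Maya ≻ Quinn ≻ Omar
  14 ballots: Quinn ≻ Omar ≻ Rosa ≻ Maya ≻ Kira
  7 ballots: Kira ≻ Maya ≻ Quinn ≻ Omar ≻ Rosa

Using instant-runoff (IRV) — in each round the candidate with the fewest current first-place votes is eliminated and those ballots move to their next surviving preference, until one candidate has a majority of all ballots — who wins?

Round 1: Kira 7, Quinn 14, Rosa 8, Omar 0, Maya 14. Omar eliminated.
Round 2: Kira 7, Quinn 14, Rosa 8, Maya 14. Kira eliminated.
Round 3: Quinn 14, Rosa 8, Maya 21. Rosa eliminated.
Round 4: Quinn 14, Maya 29. Maya has a majority (≥22).

Maya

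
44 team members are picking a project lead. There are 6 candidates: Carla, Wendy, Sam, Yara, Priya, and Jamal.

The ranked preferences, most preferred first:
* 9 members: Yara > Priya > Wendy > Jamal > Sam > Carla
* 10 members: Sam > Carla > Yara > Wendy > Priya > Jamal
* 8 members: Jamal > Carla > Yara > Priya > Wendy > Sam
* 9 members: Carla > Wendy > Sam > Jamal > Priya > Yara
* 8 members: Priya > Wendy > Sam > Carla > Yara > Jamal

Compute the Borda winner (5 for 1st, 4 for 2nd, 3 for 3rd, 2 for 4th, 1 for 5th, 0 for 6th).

Carla: 9×0 + 10×4 + 8×4 + 9×5 + 8×2 = 133
Wendy: 9×3 + 10×2 + 8×1 + 9×4 + 8×4 = 123
Sam: 9×1 + 10×5 + 8×0 + 9×3 + 8×3 = 110
Yara: 9×5 + 10×3 + 8×3 + 9×0 + 8×1 = 107
Priya: 9×4 + 10×1 + 8×2 + 9×1 + 8×5 = 111
Jamal: 9×2 + 10×0 + 8×5 + 9×2 + 8×0 = 76

Carla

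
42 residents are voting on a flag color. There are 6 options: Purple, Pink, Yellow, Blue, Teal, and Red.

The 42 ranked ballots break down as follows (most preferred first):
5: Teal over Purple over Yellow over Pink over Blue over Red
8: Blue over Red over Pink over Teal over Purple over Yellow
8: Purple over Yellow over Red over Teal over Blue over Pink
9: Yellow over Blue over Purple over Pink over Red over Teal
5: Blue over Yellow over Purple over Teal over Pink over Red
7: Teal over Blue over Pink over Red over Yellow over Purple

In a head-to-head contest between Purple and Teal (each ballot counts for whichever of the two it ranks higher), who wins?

Purple

Purple is ranked above Teal on 22 ballots; Teal above Purple on 20.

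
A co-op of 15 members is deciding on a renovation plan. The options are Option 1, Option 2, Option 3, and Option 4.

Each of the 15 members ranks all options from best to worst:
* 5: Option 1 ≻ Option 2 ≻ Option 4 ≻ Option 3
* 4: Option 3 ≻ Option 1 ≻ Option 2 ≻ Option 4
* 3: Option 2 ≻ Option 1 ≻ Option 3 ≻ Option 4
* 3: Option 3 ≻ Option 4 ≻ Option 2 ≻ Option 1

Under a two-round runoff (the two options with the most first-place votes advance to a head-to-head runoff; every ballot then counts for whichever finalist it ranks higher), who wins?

Option 1

Round 1 first-place votes: Option 1 5, Option 2 3, Option 3 7, Option 4 0. Option 3 and Option 1 advance.
Runoff: Option 3 is ranked above Option 1 on 7 ballots, Option 1 above Option 3 on 8.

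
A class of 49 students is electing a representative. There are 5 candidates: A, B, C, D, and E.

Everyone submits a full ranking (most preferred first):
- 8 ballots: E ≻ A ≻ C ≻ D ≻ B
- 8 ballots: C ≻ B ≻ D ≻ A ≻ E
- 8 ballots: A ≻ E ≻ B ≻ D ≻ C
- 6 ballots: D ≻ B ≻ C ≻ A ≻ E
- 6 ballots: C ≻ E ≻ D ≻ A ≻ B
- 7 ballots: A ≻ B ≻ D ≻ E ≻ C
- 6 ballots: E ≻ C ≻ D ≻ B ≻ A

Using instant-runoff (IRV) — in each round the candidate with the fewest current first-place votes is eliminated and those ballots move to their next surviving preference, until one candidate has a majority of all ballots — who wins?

Round 1: A 15, B 0, C 14, D 6, E 14. B eliminated.
Round 2: A 15, C 14, D 6, E 14. D eliminated.
Round 3: A 15, C 20, E 14. E eliminated.
Round 4: A 23, C 26. C has a majority (≥25).

C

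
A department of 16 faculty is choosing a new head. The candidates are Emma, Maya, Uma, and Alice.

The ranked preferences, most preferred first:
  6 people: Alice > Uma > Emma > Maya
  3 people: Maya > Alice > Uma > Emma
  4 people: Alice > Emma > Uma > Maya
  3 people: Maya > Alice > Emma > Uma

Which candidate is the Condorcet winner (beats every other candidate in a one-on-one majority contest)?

Alice

Alice vs Emma: 16–0
Alice vs Maya: 10–6
Alice vs Uma: 16–0
Alice beats every other candidate.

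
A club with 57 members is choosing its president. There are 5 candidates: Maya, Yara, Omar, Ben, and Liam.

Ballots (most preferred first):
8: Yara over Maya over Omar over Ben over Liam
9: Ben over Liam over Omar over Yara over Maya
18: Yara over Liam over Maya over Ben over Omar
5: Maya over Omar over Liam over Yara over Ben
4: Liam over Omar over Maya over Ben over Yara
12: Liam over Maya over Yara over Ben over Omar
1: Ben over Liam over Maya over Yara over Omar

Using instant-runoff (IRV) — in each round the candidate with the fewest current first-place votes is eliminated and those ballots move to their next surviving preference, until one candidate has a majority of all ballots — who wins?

Round 1: Maya 5, Yara 26, Omar 0, Ben 10, Liam 16. Omar eliminated.
Round 2: Maya 5, Yara 26, Ben 10, Liam 16. Maya eliminated.
Round 3: Yara 26, Ben 10, Liam 21. Ben eliminated.
Round 4: Yara 26, Liam 31. Liam has a majority (≥29).

Liam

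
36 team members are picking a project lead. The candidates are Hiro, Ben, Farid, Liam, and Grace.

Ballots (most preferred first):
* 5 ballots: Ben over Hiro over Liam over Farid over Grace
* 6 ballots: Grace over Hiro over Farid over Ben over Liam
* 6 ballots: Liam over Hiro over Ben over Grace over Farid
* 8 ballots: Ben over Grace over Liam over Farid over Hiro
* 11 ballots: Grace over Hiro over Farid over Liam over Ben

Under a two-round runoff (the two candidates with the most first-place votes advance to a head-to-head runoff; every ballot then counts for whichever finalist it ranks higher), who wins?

Ben

Round 1 first-place votes: Hiro 0, Ben 13, Farid 0, Liam 6, Grace 17. Grace and Ben advance.
Runoff: Grace is ranked above Ben on 17 ballots, Ben above Grace on 19.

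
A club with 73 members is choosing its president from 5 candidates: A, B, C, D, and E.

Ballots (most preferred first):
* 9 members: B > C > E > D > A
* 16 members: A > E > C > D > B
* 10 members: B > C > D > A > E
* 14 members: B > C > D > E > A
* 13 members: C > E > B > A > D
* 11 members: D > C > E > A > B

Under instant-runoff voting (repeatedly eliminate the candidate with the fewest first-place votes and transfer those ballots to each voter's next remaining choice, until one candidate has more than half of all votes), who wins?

C

Round 1: A 16, B 33, C 13, D 11, E 0. E eliminated.
Round 2: A 16, B 33, C 13, D 11. D eliminated.
Round 3: A 16, B 33, C 24. A eliminated.
Round 4: B 33, C 40. C has a majority (≥37).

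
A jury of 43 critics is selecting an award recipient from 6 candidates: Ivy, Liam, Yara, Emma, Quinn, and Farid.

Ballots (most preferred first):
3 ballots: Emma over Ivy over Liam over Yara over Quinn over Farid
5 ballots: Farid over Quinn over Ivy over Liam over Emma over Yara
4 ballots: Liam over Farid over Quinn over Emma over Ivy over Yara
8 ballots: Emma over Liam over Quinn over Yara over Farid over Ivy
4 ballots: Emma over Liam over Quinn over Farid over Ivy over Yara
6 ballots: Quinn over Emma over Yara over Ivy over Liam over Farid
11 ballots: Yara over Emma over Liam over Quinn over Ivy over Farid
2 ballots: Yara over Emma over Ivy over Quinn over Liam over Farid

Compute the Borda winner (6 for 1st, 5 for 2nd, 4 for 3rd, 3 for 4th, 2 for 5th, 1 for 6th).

Ivy: 3×5 + 5×4 + 4×2 + 8×1 + 4×2 + 6×3 + 11×2 + 2×4 = 107
Liam: 3×4 + 5×3 + 4×6 + 8×5 + 4×5 + 6×2 + 11×4 + 2×2 = 171
Yara: 3×3 + 5×1 + 4×1 + 8×3 + 4×1 + 6×4 + 11×6 + 2×6 = 148
Emma: 3×6 + 5×2 + 4×3 + 8×6 + 4×6 + 6×5 + 11×5 + 2×5 = 207
Quinn: 3×2 + 5×5 + 4×4 + 8×4 + 4×4 + 6×6 + 11×3 + 2×3 = 170
Farid: 3×1 + 5×6 + 4×5 + 8×2 + 4×3 + 6×1 + 11×1 + 2×1 = 100

Emma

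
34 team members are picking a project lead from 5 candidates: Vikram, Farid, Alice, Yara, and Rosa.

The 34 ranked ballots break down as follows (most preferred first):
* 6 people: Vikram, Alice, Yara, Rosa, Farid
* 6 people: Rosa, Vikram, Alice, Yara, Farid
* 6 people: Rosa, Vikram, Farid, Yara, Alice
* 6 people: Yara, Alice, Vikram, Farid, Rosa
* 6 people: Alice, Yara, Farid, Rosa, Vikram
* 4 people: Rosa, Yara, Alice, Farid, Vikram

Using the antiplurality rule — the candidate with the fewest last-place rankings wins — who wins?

Last-place votes: Vikram 10, Farid 12, Alice 6, Yara 0, Rosa 6.

Yara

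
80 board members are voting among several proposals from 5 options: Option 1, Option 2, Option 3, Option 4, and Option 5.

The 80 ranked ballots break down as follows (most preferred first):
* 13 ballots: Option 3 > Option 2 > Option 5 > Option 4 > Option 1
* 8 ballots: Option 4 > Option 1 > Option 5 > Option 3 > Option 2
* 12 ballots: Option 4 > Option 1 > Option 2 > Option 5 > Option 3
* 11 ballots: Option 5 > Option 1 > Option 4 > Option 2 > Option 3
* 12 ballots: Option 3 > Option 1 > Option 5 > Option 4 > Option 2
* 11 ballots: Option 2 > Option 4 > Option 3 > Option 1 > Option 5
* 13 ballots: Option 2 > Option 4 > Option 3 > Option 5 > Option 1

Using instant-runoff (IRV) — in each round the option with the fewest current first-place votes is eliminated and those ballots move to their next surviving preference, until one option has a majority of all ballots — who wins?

Round 1: Option 1 0, Option 2 24, Option 3 25, Option 4 20, Option 5 11. Option 1 eliminated.
Round 2: Option 2 24, Option 3 25, Option 4 20, Option 5 11. Option 5 eliminated.
Round 3: Option 2 24, Option 3 25, Option 4 31. Option 2 eliminated.
Round 4: Option 3 25, Option 4 55. Option 4 has a majority (≥41).

Option 4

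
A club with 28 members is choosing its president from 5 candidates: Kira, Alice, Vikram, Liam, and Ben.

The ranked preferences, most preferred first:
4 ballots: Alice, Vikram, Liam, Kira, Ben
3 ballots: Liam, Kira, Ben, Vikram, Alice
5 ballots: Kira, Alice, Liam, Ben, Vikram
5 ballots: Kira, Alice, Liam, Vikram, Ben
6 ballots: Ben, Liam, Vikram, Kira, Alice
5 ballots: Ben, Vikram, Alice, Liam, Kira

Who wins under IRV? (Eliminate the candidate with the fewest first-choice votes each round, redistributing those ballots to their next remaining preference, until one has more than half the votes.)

Kira

Round 1: Kira 10, Alice 4, Vikram 0, Liam 3, Ben 11. Vikram eliminated.
Round 2: Kira 10, Alice 4, Liam 3, Ben 11. Liam eliminated.
Round 3: Kira 13, Alice 4, Ben 11. Alice eliminated.
Round 4: Kira 17, Ben 11. Kira has a majority (≥15).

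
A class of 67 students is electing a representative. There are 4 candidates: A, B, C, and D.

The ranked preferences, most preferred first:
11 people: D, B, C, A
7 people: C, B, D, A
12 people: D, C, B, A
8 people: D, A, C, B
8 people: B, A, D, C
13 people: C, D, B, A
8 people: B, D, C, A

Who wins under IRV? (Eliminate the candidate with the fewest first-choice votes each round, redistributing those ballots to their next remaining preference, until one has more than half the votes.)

Round 1: A 0, B 16, C 20, D 31. A eliminated.
Round 2: B 16, C 20, D 31. B eliminated.
Round 3: C 20, D 47. D has a majority (≥34).

D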